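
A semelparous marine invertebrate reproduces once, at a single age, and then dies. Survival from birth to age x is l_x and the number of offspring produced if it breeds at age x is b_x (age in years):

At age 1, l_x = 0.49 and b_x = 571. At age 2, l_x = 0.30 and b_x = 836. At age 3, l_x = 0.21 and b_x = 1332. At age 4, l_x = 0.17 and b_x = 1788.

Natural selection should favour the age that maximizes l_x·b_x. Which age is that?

Expected offspring if breeding at age x = l_x × b_x:
  age 1: 0.49 × 571 = 279.790
  age 2: 0.30 × 836 = 250.800
  age 3: 0.21 × 1332 = 279.720
  age 4: 0.17 × 1788 = 303.960
Maximum at age 4 (303.960).

4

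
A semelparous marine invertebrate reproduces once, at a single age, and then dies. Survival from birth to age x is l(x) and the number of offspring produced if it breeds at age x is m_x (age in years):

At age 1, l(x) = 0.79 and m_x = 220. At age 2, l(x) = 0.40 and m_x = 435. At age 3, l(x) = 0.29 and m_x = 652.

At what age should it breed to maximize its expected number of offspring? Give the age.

3

Expected offspring if breeding at age x = l(x) × m_x:
  age 1: 0.79 × 220 = 173.800
  age 2: 0.40 × 435 = 174.000
  age 3: 0.29 × 652 = 189.080
Maximum at age 3 (189.080).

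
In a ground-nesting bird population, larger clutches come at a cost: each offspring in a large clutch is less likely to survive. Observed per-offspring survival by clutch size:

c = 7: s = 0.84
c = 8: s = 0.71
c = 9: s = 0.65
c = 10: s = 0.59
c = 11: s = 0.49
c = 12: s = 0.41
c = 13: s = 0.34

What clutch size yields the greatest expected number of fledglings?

Expected fledglings = c × s(c):
  c=7: 7 × 0.84 = 5.880
  c=8: 8 × 0.71 = 5.680
  c=9: 9 × 0.65 = 5.850
  c=10: 10 × 0.59 = 5.900
  c=11: 11 × 0.49 = 5.390
  c=12: 12 × 0.41 = 4.920
  c=13: 13 × 0.34 = 4.420
Maximum at c = 10 (5.900 fledglings).

10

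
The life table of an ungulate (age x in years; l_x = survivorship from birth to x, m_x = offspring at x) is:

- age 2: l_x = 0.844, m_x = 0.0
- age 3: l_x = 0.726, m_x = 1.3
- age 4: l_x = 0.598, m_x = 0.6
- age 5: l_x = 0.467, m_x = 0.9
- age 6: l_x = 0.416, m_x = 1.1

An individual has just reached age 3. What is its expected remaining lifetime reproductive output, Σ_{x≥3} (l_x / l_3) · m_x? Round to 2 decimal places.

l_3 = 0.726. Conditional survival from age 3 to x is l_x / l_3.
  x=3: (0.726/0.726) × 1.3 = 1.3000
  x=4: (0.598/0.726) × 0.6 = 0.4942
  x=5: (0.467/0.726) × 0.9 = 0.5789
  x=6: (0.416/0.726) × 1.1 = 0.6303
Sum = 1.3000 + 0.4942 + 0.5789 + 0.6303 = 3.0034

3.00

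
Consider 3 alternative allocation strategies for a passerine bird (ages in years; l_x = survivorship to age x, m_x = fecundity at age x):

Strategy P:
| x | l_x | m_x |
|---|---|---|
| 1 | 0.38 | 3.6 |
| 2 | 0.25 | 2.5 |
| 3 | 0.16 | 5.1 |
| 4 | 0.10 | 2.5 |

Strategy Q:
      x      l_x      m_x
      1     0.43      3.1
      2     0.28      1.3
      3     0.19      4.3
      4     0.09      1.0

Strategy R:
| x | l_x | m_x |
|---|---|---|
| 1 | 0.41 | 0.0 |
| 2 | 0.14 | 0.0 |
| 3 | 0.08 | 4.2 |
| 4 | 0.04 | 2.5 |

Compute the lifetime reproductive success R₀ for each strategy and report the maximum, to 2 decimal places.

3.06

Strategy P: R₀ = 0.38×3.6 + 0.25×2.5 + 0.16×5.1 + 0.10×2.5 = 3.0590
Strategy Q: R₀ = 0.43×3.1 + 0.28×1.3 + 0.19×4.3 + 0.09×1.0 = 2.6040
Strategy R: R₀ = 0.41×0.0 + 0.14×0.0 + 0.08×4.2 + 0.04×2.5 = 0.4360
Highest R₀: strategy P with 3.0590.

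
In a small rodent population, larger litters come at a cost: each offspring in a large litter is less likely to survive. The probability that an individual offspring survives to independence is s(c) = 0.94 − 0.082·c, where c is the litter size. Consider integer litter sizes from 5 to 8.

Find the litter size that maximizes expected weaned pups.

Expected weaned pups = c × s(c):
  c=5: 5 × 0.530 = 2.650
  c=6: 6 × 0.448 = 2.688
  c=7: 7 × 0.366 = 2.562
  c=8: 8 × 0.284 = 2.272
Maximum at c = 6 (2.688 weaned pups).

6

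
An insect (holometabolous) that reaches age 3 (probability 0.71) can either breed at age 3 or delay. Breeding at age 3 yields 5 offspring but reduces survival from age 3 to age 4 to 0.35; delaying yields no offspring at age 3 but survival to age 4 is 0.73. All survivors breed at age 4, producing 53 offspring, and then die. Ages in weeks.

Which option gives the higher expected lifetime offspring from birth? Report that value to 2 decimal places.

27.47

breed at age 3: R₀ = 0.71 × (5 + 0.35 × 53) = 0.71 × 23.5500 = 16.7205
delay to age 4: R₀ = 0.71 × (0.73 × 53) = 0.71 × 38.6900 = 27.4699
Higher: delay to age 4 (27.4699).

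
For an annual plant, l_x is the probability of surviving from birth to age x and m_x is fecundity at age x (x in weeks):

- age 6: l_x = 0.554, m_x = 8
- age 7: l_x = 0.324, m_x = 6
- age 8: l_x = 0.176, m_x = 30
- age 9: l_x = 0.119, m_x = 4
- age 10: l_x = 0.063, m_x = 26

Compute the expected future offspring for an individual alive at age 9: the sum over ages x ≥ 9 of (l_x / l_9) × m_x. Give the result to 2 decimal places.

17.76

l_9 = 0.119. Conditional survival from age 9 to x is l_x / l_9.
  x=9: (0.119/0.119) × 4 = 4.0000
  x=10: (0.063/0.119) × 26 = 13.7647
Sum = 4.0000 + 13.7647 = 17.7647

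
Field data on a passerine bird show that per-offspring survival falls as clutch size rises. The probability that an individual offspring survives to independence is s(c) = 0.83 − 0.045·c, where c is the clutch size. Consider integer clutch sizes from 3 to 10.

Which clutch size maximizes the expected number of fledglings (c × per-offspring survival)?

Expected fledglings = c × s(c):
  c=3: 3 × 0.695 = 2.085
  c=4: 4 × 0.650 = 2.600
  c=5: 5 × 0.605 = 3.025
  c=6: 6 × 0.560 = 3.360
  c=7: 7 × 0.515 = 3.605
  c=8: 8 × 0.470 = 3.760
  c=9: 9 × 0.425 = 3.825
  c=10: 10 × 0.380 = 3.800
Maximum at c = 9 (3.825 fledglings).

9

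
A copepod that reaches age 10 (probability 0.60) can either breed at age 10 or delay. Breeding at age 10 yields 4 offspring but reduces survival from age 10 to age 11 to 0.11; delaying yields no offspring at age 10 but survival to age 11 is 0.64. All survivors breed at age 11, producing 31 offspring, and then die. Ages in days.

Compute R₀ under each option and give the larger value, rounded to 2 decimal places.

breed at age 10: R₀ = 0.60 × (4 + 0.11 × 31) = 0.60 × 7.4100 = 4.4460
delay to age 11: R₀ = 0.60 × (0.64 × 31) = 0.60 × 19.8400 = 11.9040
Higher: delay to age 11 (11.9040).

11.90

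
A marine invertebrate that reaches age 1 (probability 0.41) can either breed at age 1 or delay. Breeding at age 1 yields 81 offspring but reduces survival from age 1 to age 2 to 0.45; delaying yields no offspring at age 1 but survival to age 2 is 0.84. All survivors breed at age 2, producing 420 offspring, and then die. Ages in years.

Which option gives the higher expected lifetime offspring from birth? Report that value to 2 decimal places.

breed at age 1: R₀ = 0.41 × (81 + 0.45 × 420) = 0.41 × 270.0000 = 110.7000
delay to age 2: R₀ = 0.41 × (0.84 × 420) = 0.41 × 352.8000 = 144.6480
Higher: delay to age 2 (144.6480).

144.65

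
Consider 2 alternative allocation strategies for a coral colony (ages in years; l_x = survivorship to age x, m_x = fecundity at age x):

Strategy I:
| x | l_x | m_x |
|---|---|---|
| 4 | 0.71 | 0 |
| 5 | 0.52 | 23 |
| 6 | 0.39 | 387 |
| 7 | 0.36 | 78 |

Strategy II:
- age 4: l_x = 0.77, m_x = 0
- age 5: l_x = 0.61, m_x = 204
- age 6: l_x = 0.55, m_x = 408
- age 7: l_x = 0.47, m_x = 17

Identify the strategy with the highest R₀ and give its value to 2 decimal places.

Strategy I: R₀ = 0.71×0 + 0.52×23 + 0.39×387 + 0.36×78 = 190.9700
Strategy II: R₀ = 0.77×0 + 0.61×204 + 0.55×408 + 0.47×17 = 356.8300
Highest R₀: strategy II with 356.8300.

356.83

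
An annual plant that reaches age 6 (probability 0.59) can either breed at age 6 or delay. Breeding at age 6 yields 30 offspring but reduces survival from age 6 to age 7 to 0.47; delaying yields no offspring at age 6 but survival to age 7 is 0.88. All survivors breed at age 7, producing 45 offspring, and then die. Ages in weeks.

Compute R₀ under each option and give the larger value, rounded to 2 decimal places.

30.18

breed at age 6: R₀ = 0.59 × (30 + 0.47 × 45) = 0.59 × 51.1500 = 30.1785
delay to age 7: R₀ = 0.59 × (0.88 × 45) = 0.59 × 39.6000 = 23.3640
Higher: breed at age 6 (30.1785).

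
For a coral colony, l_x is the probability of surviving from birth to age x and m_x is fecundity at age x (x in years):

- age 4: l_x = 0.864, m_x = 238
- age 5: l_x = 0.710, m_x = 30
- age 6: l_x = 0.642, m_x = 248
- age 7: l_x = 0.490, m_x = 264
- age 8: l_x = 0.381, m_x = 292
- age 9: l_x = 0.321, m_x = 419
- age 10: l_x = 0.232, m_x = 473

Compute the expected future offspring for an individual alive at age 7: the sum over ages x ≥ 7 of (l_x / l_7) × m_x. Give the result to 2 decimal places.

989.48

l_7 = 0.490. Conditional survival from age 7 to x is l_x / l_7.
  x=7: (0.490/0.490) × 264 = 264.0000
  x=8: (0.381/0.490) × 292 = 227.0449
  x=9: (0.321/0.490) × 419 = 274.4878
  x=10: (0.232/0.490) × 473 = 223.9510
Sum = 264.0000 + 227.0449 + 274.4878 + 223.9510 = 989.4837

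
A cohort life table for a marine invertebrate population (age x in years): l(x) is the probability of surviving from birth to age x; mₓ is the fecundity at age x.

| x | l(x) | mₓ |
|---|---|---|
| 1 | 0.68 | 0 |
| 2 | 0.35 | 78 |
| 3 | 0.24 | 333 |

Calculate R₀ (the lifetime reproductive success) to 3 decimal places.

R₀ = Σ l(x) mₓ:
  age 1: 0.68 × 0 = 0.0000
  age 2: 0.35 × 78 = 27.3000
  age 3: 0.24 × 333 = 79.9200
R₀ = 0.0000 + 27.3000 + 79.9200 = 107.2200

107.220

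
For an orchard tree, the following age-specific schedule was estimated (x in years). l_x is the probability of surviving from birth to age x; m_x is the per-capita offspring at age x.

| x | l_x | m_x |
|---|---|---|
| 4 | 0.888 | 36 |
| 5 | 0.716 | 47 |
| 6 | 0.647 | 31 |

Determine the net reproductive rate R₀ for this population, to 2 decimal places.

85.68

R₀ = Σ l_x m_x:
  age 4: 0.888 × 36 = 31.9680
  age 5: 0.716 × 47 = 33.6520
  age 6: 0.647 × 31 = 20.0570
R₀ = 31.9680 + 33.6520 + 20.0570 = 85.6770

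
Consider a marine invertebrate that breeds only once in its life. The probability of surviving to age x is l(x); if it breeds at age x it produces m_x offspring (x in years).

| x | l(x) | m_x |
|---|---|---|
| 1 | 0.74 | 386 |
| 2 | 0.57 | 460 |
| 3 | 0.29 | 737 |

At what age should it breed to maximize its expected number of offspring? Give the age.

Expected offspring if breeding at age x = l(x) × m_x:
  age 1: 0.74 × 386 = 285.640
  age 2: 0.57 × 460 = 262.200
  age 3: 0.29 × 737 = 213.730
Maximum at age 1 (285.640).

1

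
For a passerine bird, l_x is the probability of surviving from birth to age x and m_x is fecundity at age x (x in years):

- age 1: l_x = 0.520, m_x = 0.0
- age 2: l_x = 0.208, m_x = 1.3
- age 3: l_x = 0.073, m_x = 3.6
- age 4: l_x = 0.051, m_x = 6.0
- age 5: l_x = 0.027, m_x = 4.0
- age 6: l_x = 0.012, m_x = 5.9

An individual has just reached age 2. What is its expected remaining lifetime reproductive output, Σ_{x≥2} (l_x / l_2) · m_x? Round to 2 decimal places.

4.89

l_2 = 0.208. Conditional survival from age 2 to x is l_x / l_2.
  x=2: (0.208/0.208) × 1.3 = 1.3000
  x=3: (0.073/0.208) × 3.6 = 1.2635
  x=4: (0.051/0.208) × 6.0 = 1.4712
  x=5: (0.027/0.208) × 4.0 = 0.5192
  x=6: (0.012/0.208) × 5.9 = 0.3404
Sum = 1.3000 + 1.2635 + 1.4712 + 0.5192 + 0.3404 = 4.8942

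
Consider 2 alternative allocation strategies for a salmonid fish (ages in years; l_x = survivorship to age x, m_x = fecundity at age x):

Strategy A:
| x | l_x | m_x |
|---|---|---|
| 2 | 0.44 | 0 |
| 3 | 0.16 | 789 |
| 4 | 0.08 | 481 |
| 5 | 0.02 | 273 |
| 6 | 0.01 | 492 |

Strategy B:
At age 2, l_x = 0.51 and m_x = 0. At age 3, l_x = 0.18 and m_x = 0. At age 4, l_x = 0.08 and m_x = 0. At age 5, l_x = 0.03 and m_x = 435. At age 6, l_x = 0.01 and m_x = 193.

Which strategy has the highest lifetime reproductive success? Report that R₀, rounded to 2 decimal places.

175.10

Strategy A: R₀ = 0.44×0 + 0.16×789 + 0.08×481 + 0.02×273 + 0.01×492 = 175.1000
Strategy B: R₀ = 0.51×0 + 0.18×0 + 0.08×0 + 0.03×435 + 0.01×193 = 14.9800
Highest R₀: strategy A with 175.1000.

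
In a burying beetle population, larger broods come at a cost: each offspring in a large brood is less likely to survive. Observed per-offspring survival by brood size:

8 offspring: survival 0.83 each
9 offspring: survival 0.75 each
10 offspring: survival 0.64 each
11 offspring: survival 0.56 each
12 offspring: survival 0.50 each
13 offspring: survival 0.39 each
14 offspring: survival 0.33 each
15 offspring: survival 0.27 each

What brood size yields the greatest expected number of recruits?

Expected recruits = c × s(c):
  c=8: 8 × 0.83 = 6.640
  c=9: 9 × 0.75 = 6.750
  c=10: 10 × 0.64 = 6.400
  c=11: 11 × 0.56 = 6.160
  c=12: 12 × 0.50 = 6.000
  c=13: 13 × 0.39 = 5.070
  c=14: 14 × 0.33 = 4.620
  c=15: 15 × 0.27 = 4.050
Maximum at c = 9 (6.750 recruits).

9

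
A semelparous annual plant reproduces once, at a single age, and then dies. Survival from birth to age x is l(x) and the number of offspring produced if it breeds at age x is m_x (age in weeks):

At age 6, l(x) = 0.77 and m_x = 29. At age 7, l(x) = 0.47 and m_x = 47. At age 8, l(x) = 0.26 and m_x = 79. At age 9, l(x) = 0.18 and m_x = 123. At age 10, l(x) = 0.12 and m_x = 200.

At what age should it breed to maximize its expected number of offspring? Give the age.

10

Expected offspring if breeding at age x = l(x) × m_x:
  age 6: 0.77 × 29 = 22.330
  age 7: 0.47 × 47 = 22.090
  age 8: 0.26 × 79 = 20.540
  age 9: 0.18 × 123 = 22.140
  age 10: 0.12 × 200 = 24.000
Maximum at age 10 (24.000).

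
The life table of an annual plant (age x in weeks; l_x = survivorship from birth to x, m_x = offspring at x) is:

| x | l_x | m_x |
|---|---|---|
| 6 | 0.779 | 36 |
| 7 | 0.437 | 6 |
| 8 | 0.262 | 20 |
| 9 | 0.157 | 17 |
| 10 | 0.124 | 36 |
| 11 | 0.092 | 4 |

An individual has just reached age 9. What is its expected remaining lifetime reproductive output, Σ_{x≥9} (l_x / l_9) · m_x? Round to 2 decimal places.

l_9 = 0.157. Conditional survival from age 9 to x is l_x / l_9.
  x=9: (0.157/0.157) × 17 = 17.0000
  x=10: (0.124/0.157) × 36 = 28.4331
  x=11: (0.092/0.157) × 4 = 2.3439
Sum = 17.0000 + 28.4331 + 2.3439 = 47.7771

47.78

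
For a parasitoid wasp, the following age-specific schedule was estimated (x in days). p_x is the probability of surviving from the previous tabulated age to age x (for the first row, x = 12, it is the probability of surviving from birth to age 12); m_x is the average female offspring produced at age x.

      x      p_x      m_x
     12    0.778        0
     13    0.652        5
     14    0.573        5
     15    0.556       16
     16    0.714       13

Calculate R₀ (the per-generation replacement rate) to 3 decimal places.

8.075

Survivorship from birth: l_x = p_12·p_13·…·p_x.
  l_12 = 0.77800
  l_13 = 0.50726
  l_14 = 0.29066
  l_15 = 0.16161
  l_16 = 0.11539
R₀ = Σ l_x m_x:
  age 12: 0.77800 × 0 = 0.0000
  age 13: 0.50726 × 5 = 2.5363
  age 14: 0.29066 × 5 = 1.4533
  age 15: 0.16161 × 16 = 2.5858
  age 16: 0.11539 × 13 = 1.5001
R₀ = 0.0000 + 2.5363 + 1.4533 + 2.5858 + 1.5001 = 8.0754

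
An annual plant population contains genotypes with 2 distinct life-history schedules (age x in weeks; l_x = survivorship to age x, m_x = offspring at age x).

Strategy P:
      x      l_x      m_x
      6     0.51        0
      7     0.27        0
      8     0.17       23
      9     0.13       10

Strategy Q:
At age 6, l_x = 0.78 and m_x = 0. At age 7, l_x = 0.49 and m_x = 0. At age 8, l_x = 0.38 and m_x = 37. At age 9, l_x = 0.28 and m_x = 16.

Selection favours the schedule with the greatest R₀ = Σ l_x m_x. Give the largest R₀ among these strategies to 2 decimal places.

Strategy P: R₀ = 0.51×0 + 0.27×0 + 0.17×23 + 0.13×10 = 5.2100
Strategy Q: R₀ = 0.78×0 + 0.49×0 + 0.38×37 + 0.28×16 = 18.5400
Highest R₀: strategy Q with 18.5400.

18.54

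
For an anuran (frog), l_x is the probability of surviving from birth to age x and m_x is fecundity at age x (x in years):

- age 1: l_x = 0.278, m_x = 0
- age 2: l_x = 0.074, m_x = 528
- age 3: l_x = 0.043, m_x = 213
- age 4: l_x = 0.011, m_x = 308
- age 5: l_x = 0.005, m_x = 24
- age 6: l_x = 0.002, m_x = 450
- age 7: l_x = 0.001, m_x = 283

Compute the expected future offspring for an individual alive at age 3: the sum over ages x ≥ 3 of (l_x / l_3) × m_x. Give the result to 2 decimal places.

322.09

l_3 = 0.043. Conditional survival from age 3 to x is l_x / l_3.
  x=3: (0.043/0.043) × 213 = 213.0000
  x=4: (0.011/0.043) × 308 = 78.7907
  x=5: (0.005/0.043) × 24 = 2.7907
  x=6: (0.002/0.043) × 450 = 20.9302
  x=7: (0.001/0.043) × 283 = 6.5814
Sum = 213.0000 + 78.7907 + 2.7907 + 20.9302 + 6.5814 = 322.0930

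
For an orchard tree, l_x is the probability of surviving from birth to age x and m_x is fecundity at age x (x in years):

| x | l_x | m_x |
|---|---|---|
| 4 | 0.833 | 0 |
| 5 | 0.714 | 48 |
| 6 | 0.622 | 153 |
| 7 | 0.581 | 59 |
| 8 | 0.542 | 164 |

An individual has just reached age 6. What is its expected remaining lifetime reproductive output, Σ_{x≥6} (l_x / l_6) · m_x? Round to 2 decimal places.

l_6 = 0.622. Conditional survival from age 6 to x is l_x / l_6.
  x=6: (0.622/0.622) × 153 = 153.0000
  x=7: (0.581/0.622) × 59 = 55.1109
  x=8: (0.542/0.622) × 164 = 142.9068
Sum = 153.0000 + 55.1109 + 142.9068 = 351.0177

351.02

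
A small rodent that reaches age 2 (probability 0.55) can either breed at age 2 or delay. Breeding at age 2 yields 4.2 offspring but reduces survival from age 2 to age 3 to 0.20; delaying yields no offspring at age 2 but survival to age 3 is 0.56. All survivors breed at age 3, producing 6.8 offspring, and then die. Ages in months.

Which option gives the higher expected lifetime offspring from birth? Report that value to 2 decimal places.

breed at age 2: R₀ = 0.55 × (4.2 + 0.20 × 6.8) = 0.55 × 5.5600 = 3.0580
delay to age 3: R₀ = 0.55 × (0.56 × 6.8) = 0.55 × 3.8080 = 2.0944
Higher: breed at age 2 (3.0580).

3.06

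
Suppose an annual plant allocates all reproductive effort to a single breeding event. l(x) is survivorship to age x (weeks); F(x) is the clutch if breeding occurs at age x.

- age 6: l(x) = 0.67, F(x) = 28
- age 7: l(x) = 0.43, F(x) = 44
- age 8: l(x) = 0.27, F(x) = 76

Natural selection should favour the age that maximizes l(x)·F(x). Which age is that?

8

Expected offspring if breeding at age x = l(x) × F(x):
  age 6: 0.67 × 28 = 18.760
  age 7: 0.43 × 44 = 18.920
  age 8: 0.27 × 76 = 20.520
Maximum at age 8 (20.520).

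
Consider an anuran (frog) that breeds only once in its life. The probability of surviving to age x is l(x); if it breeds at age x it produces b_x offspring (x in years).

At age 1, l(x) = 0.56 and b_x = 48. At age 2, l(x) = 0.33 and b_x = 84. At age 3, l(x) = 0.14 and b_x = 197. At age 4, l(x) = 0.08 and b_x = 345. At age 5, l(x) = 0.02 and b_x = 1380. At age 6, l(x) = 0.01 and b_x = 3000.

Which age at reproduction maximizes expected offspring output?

6

Expected offspring if breeding at age x = l(x) × b_x:
  age 1: 0.56 × 48 = 26.880
  age 2: 0.33 × 84 = 27.720
  age 3: 0.14 × 197 = 27.580
  age 4: 0.08 × 345 = 27.600
  age 5: 0.02 × 1380 = 27.600
  age 6: 0.01 × 3000 = 30.000
Maximum at age 6 (30.000).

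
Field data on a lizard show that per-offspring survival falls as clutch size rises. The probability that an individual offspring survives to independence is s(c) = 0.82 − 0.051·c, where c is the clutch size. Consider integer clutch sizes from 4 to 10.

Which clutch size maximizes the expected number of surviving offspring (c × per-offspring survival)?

Expected surviving offspring = c × s(c):
  c=4: 4 × 0.616 = 2.464
  c=5: 5 × 0.565 = 2.825
  c=6: 6 × 0.514 = 3.084
  c=7: 7 × 0.463 = 3.241
  c=8: 8 × 0.412 = 3.296
  c=9: 9 × 0.361 = 3.249
  c=10: 10 × 0.310 = 3.100
Maximum at c = 8 (3.296 surviving offspring).

8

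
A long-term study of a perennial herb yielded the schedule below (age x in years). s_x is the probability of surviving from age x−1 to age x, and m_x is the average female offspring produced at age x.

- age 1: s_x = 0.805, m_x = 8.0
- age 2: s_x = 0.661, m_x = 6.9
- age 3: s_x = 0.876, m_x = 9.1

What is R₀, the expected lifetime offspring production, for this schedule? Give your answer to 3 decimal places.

14.353

Survivorship from birth: l_x = s_1·s_2·…·s_x.
  l_1 = 0.80500
  l_2 = 0.53211
  l_3 = 0.46612
R₀ = Σ l_x m_x:
  age 1: 0.80500 × 8.0 = 6.4400
  age 2: 0.53211 × 6.9 = 3.6716
  age 3: 0.46612 × 9.1 = 4.2417
R₀ = 6.4400 + 3.6716 + 4.2417 = 14.3533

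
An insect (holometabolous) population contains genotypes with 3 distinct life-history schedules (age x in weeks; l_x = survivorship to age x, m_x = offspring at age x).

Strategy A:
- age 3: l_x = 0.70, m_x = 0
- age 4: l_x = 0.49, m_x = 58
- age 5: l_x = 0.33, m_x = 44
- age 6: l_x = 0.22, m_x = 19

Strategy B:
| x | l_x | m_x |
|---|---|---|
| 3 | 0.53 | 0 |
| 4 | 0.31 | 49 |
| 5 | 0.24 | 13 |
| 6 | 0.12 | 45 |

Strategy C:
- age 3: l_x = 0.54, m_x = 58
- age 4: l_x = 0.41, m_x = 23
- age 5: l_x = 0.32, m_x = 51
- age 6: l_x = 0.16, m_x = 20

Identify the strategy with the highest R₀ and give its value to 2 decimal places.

60.27

Strategy A: R₀ = 0.70×0 + 0.49×58 + 0.33×44 + 0.22×19 = 47.1200
Strategy B: R₀ = 0.53×0 + 0.31×49 + 0.24×13 + 0.12×45 = 23.7100
Strategy C: R₀ = 0.54×58 + 0.41×23 + 0.32×51 + 0.16×20 = 60.2700
Highest R₀: strategy C with 60.2700.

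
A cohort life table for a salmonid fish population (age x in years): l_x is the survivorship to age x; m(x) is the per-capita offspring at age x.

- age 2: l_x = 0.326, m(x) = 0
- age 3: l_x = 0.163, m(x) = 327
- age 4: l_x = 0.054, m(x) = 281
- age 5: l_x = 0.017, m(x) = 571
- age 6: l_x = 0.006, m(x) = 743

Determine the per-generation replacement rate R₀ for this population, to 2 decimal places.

R₀ = Σ l_x m(x):
  age 2: 0.326 × 0 = 0.0000
  age 3: 0.163 × 327 = 53.3010
  age 4: 0.054 × 281 = 15.1740
  age 5: 0.017 × 571 = 9.7070
  age 6: 0.006 × 743 = 4.4580
R₀ = 0.0000 + 53.3010 + 15.1740 + 9.7070 + 4.4580 = 82.6400

82.64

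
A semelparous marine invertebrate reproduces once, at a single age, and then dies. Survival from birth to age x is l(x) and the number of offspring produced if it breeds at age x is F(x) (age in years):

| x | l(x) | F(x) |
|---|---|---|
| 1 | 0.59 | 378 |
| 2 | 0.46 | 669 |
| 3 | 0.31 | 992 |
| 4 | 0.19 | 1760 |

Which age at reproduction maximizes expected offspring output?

Expected offspring if breeding at age x = l(x) × F(x):
  age 1: 0.59 × 378 = 223.020
  age 2: 0.46 × 669 = 307.740
  age 3: 0.31 × 992 = 307.520
  age 4: 0.19 × 1760 = 334.400
Maximum at age 4 (334.400).

4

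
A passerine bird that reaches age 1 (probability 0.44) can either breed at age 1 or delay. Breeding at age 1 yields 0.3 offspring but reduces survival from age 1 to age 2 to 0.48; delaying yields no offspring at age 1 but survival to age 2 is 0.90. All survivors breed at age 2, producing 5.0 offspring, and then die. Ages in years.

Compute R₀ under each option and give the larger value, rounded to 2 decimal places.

breed at age 1: R₀ = 0.44 × (0.3 + 0.48 × 5.0) = 0.44 × 2.7000 = 1.1880
delay to age 2: R₀ = 0.44 × (0.90 × 5.0) = 0.44 × 4.5000 = 1.9800
Higher: delay to age 2 (1.9800).

1.98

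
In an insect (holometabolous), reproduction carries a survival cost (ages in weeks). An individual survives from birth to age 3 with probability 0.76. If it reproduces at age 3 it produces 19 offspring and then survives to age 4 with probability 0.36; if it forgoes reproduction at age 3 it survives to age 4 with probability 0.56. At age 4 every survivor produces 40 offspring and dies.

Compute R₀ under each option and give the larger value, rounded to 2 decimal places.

25.38

breed at age 3: R₀ = 0.76 × (19 + 0.36 × 40) = 0.76 × 33.4000 = 25.3840
delay to age 4: R₀ = 0.76 × (0.56 × 40) = 0.76 × 22.4000 = 17.0240
Higher: breed at age 3 (25.3840).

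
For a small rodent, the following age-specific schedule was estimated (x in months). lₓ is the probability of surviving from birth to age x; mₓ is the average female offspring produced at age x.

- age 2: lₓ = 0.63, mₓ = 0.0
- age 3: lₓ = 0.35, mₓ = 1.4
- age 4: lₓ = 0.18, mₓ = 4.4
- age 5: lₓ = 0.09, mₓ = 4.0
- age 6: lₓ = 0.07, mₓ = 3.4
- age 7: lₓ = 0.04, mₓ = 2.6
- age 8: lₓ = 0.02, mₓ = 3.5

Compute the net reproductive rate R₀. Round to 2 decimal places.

R₀ = Σ lₓ mₓ:
  age 2: 0.63 × 0.0 = 0.0000
  age 3: 0.35 × 1.4 = 0.4900
  age 4: 0.18 × 4.4 = 0.7920
  age 5: 0.09 × 4.0 = 0.3600
  age 6: 0.07 × 3.4 = 0.2380
  age 7: 0.04 × 2.6 = 0.1040
  age 8: 0.02 × 3.5 = 0.0700
R₀ = 0.0000 + 0.4900 + 0.7920 + 0.3600 + 0.2380 + 0.1040 + 0.0700 = 2.0540

2.05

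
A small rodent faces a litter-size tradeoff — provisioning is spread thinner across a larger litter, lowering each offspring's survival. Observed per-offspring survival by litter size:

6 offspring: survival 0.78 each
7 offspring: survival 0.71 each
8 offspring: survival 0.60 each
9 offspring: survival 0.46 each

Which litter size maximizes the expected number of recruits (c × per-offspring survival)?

7

Expected recruits = c × s(c):
  c=6: 6 × 0.78 = 4.680
  c=7: 7 × 0.71 = 4.970
  c=8: 8 × 0.60 = 4.800
  c=9: 9 × 0.46 = 4.140
Maximum at c = 7 (4.970 recruits).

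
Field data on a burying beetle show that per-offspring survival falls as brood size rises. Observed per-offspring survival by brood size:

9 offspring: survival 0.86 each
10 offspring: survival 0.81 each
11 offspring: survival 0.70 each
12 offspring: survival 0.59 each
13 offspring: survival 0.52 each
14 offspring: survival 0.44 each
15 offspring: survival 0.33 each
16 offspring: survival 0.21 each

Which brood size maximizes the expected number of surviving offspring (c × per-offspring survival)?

Expected surviving offspring = c × s(c):
  c=9: 9 × 0.86 = 7.740
  c=10: 10 × 0.81 = 8.100
  c=11: 11 × 0.70 = 7.700
  c=12: 12 × 0.59 = 7.080
  c=13: 13 × 0.52 = 6.760
  c=14: 14 × 0.44 = 6.160
  c=15: 15 × 0.33 = 4.950
  c=16: 16 × 0.21 = 3.360
Maximum at c = 10 (8.100 surviving offspring).

10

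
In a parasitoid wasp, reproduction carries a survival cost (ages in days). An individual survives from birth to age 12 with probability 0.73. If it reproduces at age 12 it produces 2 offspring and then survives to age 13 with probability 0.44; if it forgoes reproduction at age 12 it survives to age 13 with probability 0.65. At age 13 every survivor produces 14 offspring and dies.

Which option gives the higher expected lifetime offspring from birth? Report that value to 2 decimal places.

6.64

breed at age 12: R₀ = 0.73 × (2 + 0.44 × 14) = 0.73 × 8.1600 = 5.9568
delay to age 13: R₀ = 0.73 × (0.65 × 14) = 0.73 × 9.1000 = 6.6430
Higher: delay to age 13 (6.6430).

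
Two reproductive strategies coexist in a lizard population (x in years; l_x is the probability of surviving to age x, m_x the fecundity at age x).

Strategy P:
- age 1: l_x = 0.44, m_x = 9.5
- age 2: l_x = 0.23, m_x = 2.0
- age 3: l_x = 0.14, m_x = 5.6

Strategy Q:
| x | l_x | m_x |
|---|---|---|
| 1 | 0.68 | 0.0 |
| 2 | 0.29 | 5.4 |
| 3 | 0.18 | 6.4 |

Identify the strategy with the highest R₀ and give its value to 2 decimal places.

Strategy P: R₀ = 0.44×9.5 + 0.23×2.0 + 0.14×5.6 = 5.4240
Strategy Q: R₀ = 0.68×0.0 + 0.29×5.4 + 0.18×6.4 = 2.7180
Highest R₀: strategy P with 5.4240.

5.42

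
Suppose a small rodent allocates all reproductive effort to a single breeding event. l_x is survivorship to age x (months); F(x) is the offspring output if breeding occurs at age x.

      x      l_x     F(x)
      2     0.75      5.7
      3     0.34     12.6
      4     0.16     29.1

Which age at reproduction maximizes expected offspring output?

4

Expected offspring if breeding at age x = l_x × F(x):
  age 2: 0.75 × 5.7 = 4.275
  age 3: 0.34 × 12.6 = 4.284
  age 4: 0.16 × 29.1 = 4.656
Maximum at age 4 (4.656).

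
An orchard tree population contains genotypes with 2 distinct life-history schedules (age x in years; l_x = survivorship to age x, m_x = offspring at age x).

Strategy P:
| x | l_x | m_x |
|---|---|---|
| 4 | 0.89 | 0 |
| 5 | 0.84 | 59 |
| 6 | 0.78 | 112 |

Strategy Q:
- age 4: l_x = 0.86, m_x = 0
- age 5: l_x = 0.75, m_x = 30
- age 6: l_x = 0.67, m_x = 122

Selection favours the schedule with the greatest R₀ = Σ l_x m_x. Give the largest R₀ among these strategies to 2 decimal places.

Strategy P: R₀ = 0.89×0 + 0.84×59 + 0.78×112 = 136.9200
Strategy Q: R₀ = 0.86×0 + 0.75×30 + 0.67×122 = 104.2400
Highest R₀: strategy P with 136.9200.

136.92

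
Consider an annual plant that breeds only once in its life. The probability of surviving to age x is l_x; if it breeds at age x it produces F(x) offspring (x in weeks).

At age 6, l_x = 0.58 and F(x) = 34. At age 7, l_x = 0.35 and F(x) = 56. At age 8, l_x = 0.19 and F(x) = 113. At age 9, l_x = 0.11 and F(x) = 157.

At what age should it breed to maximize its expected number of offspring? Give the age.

8

Expected offspring if breeding at age x = l_x × F(x):
  age 6: 0.58 × 34 = 19.720
  age 7: 0.35 × 56 = 19.600
  age 8: 0.19 × 113 = 21.470
  age 9: 0.11 × 157 = 17.270
Maximum at age 8 (21.470).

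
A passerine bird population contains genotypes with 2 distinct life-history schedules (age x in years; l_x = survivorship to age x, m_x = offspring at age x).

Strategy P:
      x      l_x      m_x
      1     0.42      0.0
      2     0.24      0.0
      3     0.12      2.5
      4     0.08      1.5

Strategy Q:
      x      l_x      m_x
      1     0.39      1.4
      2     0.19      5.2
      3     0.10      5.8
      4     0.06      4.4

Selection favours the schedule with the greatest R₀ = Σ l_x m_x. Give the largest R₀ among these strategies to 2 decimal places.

Strategy P: R₀ = 0.42×0.0 + 0.24×0.0 + 0.12×2.5 + 0.08×1.5 = 0.4200
Strategy Q: R₀ = 0.39×1.4 + 0.19×5.2 + 0.10×5.8 + 0.06×4.4 = 2.3780
Highest R₀: strategy Q with 2.3780.

2.38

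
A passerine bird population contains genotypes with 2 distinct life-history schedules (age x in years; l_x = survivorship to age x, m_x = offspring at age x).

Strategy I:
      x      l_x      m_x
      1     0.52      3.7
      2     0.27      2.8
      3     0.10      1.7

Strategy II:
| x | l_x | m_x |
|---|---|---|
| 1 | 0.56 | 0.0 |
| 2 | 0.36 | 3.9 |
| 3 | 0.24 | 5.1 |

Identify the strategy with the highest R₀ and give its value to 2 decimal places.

2.85

Strategy I: R₀ = 0.52×3.7 + 0.27×2.8 + 0.10×1.7 = 2.8500
Strategy II: R₀ = 0.56×0.0 + 0.36×3.9 + 0.24×5.1 = 2.6280
Highest R₀: strategy I with 2.8500.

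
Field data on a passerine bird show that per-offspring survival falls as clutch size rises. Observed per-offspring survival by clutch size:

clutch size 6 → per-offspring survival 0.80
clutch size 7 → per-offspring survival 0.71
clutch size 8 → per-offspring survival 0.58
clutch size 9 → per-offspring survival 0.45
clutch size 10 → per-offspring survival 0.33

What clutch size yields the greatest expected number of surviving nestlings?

Expected surviving nestlings = c × s(c):
  c=6: 6 × 0.80 = 4.800
  c=7: 7 × 0.71 = 4.970
  c=8: 8 × 0.58 = 4.640
  c=9: 9 × 0.45 = 4.050
  c=10: 10 × 0.33 = 3.300
Maximum at c = 7 (4.970 surviving nestlings).

7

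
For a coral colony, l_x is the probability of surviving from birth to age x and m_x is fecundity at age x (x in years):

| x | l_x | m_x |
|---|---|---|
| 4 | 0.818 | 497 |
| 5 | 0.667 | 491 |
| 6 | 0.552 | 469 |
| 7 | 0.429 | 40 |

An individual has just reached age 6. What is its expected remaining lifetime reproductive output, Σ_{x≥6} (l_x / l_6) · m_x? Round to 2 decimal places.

500.09

l_6 = 0.552. Conditional survival from age 6 to x is l_x / l_6.
  x=6: (0.552/0.552) × 469 = 469.0000
  x=7: (0.429/0.552) × 40 = 31.0870
Sum = 469.0000 + 31.0870 = 500.0870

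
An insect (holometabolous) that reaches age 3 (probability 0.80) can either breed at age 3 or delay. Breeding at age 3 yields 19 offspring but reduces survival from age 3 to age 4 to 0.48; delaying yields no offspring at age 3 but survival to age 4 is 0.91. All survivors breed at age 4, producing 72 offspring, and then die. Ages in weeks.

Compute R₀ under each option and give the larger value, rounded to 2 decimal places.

breed at age 3: R₀ = 0.80 × (19 + 0.48 × 72) = 0.80 × 53.5600 = 42.8480
delay to age 4: R₀ = 0.80 × (0.91 × 72) = 0.80 × 65.5200 = 52.4160
Higher: delay to age 4 (52.4160).

52.42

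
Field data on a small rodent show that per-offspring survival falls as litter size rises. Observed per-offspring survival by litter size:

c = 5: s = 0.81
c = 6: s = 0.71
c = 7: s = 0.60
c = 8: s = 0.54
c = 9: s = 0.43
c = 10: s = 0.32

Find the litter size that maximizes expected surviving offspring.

Expected surviving offspring = c × s(c):
  c=5: 5 × 0.81 = 4.050
  c=6: 6 × 0.71 = 4.260
  c=7: 7 × 0.60 = 4.200
  c=8: 8 × 0.54 = 4.320
  c=9: 9 × 0.43 = 3.870
  c=10: 10 × 0.32 = 3.200
Maximum at c = 8 (4.320 surviving offspring).

8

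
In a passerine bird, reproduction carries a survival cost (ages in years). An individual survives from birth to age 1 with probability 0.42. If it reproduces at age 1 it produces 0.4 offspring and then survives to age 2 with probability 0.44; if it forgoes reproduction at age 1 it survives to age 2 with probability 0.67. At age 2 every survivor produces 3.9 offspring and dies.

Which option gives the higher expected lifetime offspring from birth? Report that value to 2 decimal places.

1.10

breed at age 1: R₀ = 0.42 × (0.4 + 0.44 × 3.9) = 0.42 × 2.1160 = 0.8887
delay to age 2: R₀ = 0.42 × (0.67 × 3.9) = 0.42 × 2.6130 = 1.0975
Higher: delay to age 2 (1.0975).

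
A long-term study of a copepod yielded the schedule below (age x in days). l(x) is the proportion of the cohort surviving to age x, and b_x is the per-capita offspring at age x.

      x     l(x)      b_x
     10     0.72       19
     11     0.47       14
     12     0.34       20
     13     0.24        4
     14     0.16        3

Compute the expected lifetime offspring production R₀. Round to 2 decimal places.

28.50

R₀ = Σ l(x) b_x:
  age 10: 0.72 × 19 = 13.6800
  age 11: 0.47 × 14 = 6.5800
  age 12: 0.34 × 20 = 6.8000
  age 13: 0.24 × 4 = 0.9600
  age 14: 0.16 × 3 = 0.4800
R₀ = 13.6800 + 6.5800 + 6.8000 + 0.9600 + 0.4800 = 28.5000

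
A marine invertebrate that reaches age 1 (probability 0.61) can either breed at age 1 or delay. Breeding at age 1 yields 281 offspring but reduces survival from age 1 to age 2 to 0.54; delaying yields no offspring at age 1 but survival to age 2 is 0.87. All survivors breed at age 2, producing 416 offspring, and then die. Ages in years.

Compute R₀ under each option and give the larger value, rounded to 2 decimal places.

breed at age 1: R₀ = 0.61 × (281 + 0.54 × 416) = 0.61 × 505.6400 = 308.4404
delay to age 2: R₀ = 0.61 × (0.87 × 416) = 0.61 × 361.9200 = 220.7712
Higher: breed at age 1 (308.4404).

308.44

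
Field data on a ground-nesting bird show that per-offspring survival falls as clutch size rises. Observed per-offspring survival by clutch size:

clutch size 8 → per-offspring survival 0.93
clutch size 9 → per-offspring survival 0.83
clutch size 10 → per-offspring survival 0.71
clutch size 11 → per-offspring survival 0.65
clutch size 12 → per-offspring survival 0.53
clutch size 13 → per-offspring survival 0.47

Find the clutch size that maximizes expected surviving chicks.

Expected surviving chicks = c × s(c):
  c=8: 8 × 0.93 = 7.440
  c=9: 9 × 0.83 = 7.470
  c=10: 10 × 0.71 = 7.100
  c=11: 11 × 0.65 = 7.150
  c=12: 12 × 0.53 = 6.360
  c=13: 13 × 0.47 = 6.110
Maximum at c = 9 (7.470 surviving chicks).

9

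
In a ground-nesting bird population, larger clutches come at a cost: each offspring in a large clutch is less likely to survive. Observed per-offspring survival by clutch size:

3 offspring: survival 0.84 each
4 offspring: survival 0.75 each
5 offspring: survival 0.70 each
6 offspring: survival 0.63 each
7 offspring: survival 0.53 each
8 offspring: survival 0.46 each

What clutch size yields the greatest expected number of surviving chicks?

Expected surviving chicks = c × s(c):
  c=3: 3 × 0.84 = 2.520
  c=4: 4 × 0.75 = 3.000
  c=5: 5 × 0.70 = 3.500
  c=6: 6 × 0.63 = 3.780
  c=7: 7 × 0.53 = 3.710
  c=8: 8 × 0.46 = 3.680
Maximum at c = 6 (3.780 surviving chicks).

6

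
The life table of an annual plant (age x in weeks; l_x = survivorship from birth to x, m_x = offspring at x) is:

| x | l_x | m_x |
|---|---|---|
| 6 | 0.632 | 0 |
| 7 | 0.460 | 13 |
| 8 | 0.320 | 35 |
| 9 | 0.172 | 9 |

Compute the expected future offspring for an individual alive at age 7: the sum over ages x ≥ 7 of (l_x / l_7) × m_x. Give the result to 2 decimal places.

40.71

l_7 = 0.460. Conditional survival from age 7 to x is l_x / l_7.
  x=7: (0.460/0.460) × 13 = 13.0000
  x=8: (0.320/0.460) × 35 = 24.3478
  x=9: (0.172/0.460) × 9 = 3.3652
Sum = 13.0000 + 24.3478 + 3.3652 = 40.7130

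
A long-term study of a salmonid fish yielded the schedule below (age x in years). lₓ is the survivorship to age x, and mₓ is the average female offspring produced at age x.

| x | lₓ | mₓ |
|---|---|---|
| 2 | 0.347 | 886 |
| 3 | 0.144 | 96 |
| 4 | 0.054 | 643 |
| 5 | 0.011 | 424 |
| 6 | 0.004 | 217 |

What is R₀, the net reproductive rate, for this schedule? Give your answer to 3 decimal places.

361.520

R₀ = Σ lₓ mₓ:
  age 2: 0.347 × 886 = 307.4420
  age 3: 0.144 × 96 = 13.8240
  age 4: 0.054 × 643 = 34.7220
  age 5: 0.011 × 424 = 4.6640
  age 6: 0.004 × 217 = 0.8680
R₀ = 307.4420 + 13.8240 + 34.7220 + 4.6640 + 0.8680 = 361.5200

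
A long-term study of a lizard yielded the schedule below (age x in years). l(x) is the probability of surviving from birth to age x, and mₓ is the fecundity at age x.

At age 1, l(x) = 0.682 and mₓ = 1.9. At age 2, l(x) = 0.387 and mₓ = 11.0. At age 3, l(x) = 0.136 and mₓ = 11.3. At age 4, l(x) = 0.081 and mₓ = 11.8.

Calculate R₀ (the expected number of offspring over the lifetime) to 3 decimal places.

8.045

R₀ = Σ l(x) mₓ:
  age 1: 0.682 × 1.9 = 1.2958
  age 2: 0.387 × 11.0 = 4.2570
  age 3: 0.136 × 11.3 = 1.5368
  age 4: 0.081 × 11.8 = 0.9558
R₀ = 1.2958 + 4.2570 + 1.5368 + 0.9558 = 8.0454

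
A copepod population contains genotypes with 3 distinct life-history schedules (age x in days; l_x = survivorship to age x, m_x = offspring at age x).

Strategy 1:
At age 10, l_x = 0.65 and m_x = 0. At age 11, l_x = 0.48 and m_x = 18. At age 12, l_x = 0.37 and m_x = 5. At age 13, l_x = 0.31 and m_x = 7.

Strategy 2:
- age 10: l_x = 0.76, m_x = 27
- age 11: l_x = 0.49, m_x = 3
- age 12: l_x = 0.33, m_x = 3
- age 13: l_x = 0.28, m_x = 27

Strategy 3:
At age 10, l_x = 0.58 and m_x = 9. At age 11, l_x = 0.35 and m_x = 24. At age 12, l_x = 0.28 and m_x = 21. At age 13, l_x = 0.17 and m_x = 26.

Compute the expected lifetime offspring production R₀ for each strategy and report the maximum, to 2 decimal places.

30.54

Strategy 1: R₀ = 0.65×0 + 0.48×18 + 0.37×5 + 0.31×7 = 12.6600
Strategy 2: R₀ = 0.76×27 + 0.49×3 + 0.33×3 + 0.28×27 = 30.5400
Strategy 3: R₀ = 0.58×9 + 0.35×24 + 0.28×21 + 0.17×26 = 23.9200
Highest R₀: strategy 2 with 30.5400.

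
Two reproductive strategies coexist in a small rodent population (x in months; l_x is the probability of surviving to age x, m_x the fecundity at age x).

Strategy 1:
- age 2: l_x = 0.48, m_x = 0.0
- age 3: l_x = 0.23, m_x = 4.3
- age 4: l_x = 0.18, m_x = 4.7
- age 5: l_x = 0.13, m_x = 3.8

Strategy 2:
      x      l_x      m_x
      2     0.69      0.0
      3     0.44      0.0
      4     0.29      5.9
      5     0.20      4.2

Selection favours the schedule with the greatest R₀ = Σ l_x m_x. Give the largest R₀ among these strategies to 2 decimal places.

Strategy 1: R₀ = 0.48×0.0 + 0.23×4.3 + 0.18×4.7 + 0.13×3.8 = 2.3290
Strategy 2: R₀ = 0.69×0.0 + 0.44×0.0 + 0.29×5.9 + 0.20×4.2 = 2.5510
Highest R₀: strategy 2 with 2.5510.

2.55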